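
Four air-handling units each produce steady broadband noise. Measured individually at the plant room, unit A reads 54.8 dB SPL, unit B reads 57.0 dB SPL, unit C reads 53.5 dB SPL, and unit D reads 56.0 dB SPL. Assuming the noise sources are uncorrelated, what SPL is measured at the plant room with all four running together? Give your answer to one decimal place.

Incoherent sources sum as intensities:
L_total = 10·log₁₀(10^(54.8/10) + 10^(57.0/10) + 10^(53.5/10) + 10^(56.0/10)) = 10·log₁₀(1425000) = 61.5 dB SPL.

61.5 dB SPL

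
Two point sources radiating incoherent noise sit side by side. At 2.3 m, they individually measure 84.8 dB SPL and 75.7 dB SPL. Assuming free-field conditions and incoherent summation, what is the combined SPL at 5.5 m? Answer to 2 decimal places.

77.73 dB SPL

Combined at 2.3 m: 10·log₁₀(10^(84.8/10)+10^(75.7/10)) = 85.304 dB SPL.
Then apply −20·log₁₀(5.5/2.3) = -7.573 dB → 77.73 dB SPL.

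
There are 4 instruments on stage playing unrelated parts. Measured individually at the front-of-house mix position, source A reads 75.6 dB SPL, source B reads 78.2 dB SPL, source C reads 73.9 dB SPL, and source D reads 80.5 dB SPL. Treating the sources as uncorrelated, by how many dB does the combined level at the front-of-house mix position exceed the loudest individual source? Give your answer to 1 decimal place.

3.3 dB

Incoherent sources sum as intensities:
L_total = 10·log₁₀(10^(75.6/10) + 10^(78.2/10) + 10^(73.9/10) + 10^(80.5/10)) = 83.79 dB SPL.
Excess over the loudest (80.5 dB): 83.79 − 80.5 = 3.3 dB.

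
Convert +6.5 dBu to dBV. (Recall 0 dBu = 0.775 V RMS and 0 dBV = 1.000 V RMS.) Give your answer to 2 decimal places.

The offset between the scales is 20·log₁₀(0.775/1.000) = −2.214 dB.
So dBV = +6.5 − 2.214 = +4.29 dBV.

+4.29 dBV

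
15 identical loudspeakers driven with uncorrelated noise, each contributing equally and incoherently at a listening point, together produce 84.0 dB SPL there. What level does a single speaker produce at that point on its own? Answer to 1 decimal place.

72.2 dB SPL

15 equal incoherent sources add 10·log₁₀(15) = 11.76 dB over one source.
L_one = 84.0 − 11.76 = 72.2 dB SPL.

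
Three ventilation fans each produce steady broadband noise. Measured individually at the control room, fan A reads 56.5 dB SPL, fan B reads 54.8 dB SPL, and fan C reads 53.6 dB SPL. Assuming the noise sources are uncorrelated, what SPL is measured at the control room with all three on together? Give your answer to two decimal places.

59.90 dB SPL

Incoherent sources sum as intensities:
L_total = 10·log₁₀(10^(56.5/10) + 10^(54.8/10) + 10^(53.6/10)) = 10·log₁₀(977800) = 59.90 dB SPL.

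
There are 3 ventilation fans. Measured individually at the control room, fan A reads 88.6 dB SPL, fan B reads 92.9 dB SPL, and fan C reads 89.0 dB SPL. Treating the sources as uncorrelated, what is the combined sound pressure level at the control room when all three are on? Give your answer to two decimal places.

95.40 dB SPL

Incoherent sources sum as intensities:
L_total = 10·log₁₀(10^(88.6/10) + 10^(92.9/10) + 10^(89.0/10)) = 10·log₁₀(3469000000) = 95.40 dB SPL.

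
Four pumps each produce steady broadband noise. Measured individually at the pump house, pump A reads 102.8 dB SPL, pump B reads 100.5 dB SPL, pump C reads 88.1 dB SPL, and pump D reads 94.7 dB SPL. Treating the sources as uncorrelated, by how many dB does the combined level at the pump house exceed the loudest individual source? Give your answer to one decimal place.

Incoherent sources sum as intensities:
L_total = 10·log₁₀(10^(102.8/10) + 10^(100.5/10) + 10^(88.1/10) + 10^(94.7/10)) = 105.30 dB SPL.
Excess over the loudest (102.8 dB): 105.30 − 102.8 = 2.5 dB.

2.5 dB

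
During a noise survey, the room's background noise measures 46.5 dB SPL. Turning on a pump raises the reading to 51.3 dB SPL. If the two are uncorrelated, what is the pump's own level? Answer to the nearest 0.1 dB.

49.6 dB SPL

Subtract intensities: L_src = 10·log₁₀(10^(L_total/10) − 10^(L_bg/10)).
L_src = 10·log₁₀(10^(51.3/10) − 10^(46.5/10)) = 10·log₁₀(90230) = 49.6 dB SPL.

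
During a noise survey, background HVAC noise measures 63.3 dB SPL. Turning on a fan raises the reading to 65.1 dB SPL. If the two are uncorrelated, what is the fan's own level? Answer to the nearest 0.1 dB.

Remove the background by subtracting linear intensities:
L_src = 10·log₁₀(10^(65.1/10) − 10^(63.3/10)) = 10·log₁₀(1098000) = 60.4 dB SPL.

60.4 dB SPL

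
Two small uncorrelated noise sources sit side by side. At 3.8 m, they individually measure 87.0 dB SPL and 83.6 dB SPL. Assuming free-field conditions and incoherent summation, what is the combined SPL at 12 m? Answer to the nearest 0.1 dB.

78.6 dB SPL

Combined at 3.8 m: 10·log₁₀(10^(87.0/10)+10^(83.6/10)) = 88.63 dB SPL.
Then apply −20·log₁₀(12/3.8) = -9.99 dB → 78.6 dB SPL.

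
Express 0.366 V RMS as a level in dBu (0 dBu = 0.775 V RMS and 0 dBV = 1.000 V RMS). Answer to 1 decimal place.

dBu = 20·log₁₀(V / 0.775 V).
20·log₁₀(0.366/0.775) = -6.5 dBu.

-6.5 dBu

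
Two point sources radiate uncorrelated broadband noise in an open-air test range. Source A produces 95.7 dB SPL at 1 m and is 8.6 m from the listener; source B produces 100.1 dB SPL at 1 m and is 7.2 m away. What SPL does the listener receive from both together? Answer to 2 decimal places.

83.94 dB SPL

At the listener: L_A = 95.7 − 20·log₁₀(8.6) = 77.010 dB; L_B = 100.1 − 20·log₁₀(7.2) = 82.953 dB.
Combined: 10·log₁₀(10^(77.010/10)+10^(82.953/10)) = 83.94 dB SPL.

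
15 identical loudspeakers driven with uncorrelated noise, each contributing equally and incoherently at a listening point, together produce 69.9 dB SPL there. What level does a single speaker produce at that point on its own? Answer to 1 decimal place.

58.1 dB SPL

15 equal incoherent sources add 10·log₁₀(15) = 11.76 dB over one source.
L_one = 69.9 − 11.76 = 58.1 dB SPL.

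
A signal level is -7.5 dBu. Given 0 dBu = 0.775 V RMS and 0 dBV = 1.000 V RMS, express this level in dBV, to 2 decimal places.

-9.71 dBV

The offset between the scales is 20·log₁₀(0.775/1.000) = −2.214 dB.
So dBV = -7.5 − 2.214 = -9.71 dBV.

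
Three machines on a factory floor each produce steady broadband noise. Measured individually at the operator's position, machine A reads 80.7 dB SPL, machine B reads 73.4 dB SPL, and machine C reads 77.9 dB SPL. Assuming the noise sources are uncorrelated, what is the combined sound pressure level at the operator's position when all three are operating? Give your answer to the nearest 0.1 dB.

Incoherent sources sum as intensities:
L_total = 10·log₁₀(10^(80.7/10) + 10^(73.4/10) + 10^(77.9/10)) = 10·log₁₀(201000000) = 83.0 dB SPL.

83.0 dB SPL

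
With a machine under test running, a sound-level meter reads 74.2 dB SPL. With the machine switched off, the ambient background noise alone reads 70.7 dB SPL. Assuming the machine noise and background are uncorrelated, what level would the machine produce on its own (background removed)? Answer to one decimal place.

71.6 dB SPL

Subtract intensities: L_src = 10·log₁₀(10^(L_total/10) − 10^(L_bg/10)).
L_src = 10·log₁₀(10^(74.2/10) − 10^(70.7/10)) = 10·log₁₀(14550000) = 71.6 dB SPL.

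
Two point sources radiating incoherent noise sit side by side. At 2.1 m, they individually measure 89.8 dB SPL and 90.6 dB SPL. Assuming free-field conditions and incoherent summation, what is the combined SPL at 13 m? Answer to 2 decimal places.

77.39 dB SPL

Combined at 2.1 m: 10·log₁₀(10^(89.8/10)+10^(90.6/10)) = 93.229 dB SPL.
Then apply −20·log₁₀(13/2.1) = -15.834 dB → 77.39 dB SPL.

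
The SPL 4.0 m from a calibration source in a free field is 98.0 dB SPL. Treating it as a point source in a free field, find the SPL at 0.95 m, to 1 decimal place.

110.5 dB SPL

For a point source in a free field, ΔL = −20·log₁₀(d₂/d₁).
ΔL = −20·log₁₀(0.95/4.0) = 12.49 dB, so L₂ = 98.0 + (12.49) = 110.5 dB SPL.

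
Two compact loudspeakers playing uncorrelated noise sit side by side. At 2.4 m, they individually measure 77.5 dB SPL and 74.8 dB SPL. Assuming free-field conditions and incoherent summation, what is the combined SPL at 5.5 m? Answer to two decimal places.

Combined at 2.4 m: 10·log₁₀(10^(77.5/10)+10^(74.8/10)) = 79.367 dB SPL.
Then apply −20·log₁₀(5.5/2.4) = -7.203 dB → 72.16 dB SPL.

72.16 dB SPL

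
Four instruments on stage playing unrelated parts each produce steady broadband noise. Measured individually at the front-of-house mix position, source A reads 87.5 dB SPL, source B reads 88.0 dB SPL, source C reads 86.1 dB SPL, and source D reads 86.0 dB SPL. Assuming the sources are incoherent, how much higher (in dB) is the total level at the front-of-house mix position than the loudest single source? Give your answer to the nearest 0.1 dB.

5.0 dB

Incoherent sources sum as intensities:
L_total = 10·log₁₀(10^(87.5/10) + 10^(88.0/10) + 10^(86.1/10) + 10^(86.0/10)) = 93.01 dB SPL.
Excess over the loudest (88.0 dB): 93.01 − 88.0 = 5.0 dB.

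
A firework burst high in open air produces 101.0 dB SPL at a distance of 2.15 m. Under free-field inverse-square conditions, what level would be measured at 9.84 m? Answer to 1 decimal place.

Inverse-square spreading gives ΔL = −20·log₁₀(d₂/d₁).
ΔL = −20·log₁₀(9.84/2.15) = -13.21 dB, so L₂ = 101.0 + (-13.21) = 87.8 dB SPL.

87.8 dB SPL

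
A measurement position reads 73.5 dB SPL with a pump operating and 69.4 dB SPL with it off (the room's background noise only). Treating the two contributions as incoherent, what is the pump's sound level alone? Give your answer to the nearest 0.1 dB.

71.4 dB SPL

Remove the background by subtracting linear intensities:
L_src = 10·log₁₀(10^(73.5/10) − 10^(69.4/10)) = 10·log₁₀(13680000) = 71.4 dB SPL.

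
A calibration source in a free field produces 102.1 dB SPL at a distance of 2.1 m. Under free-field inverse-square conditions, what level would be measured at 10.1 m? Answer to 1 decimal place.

88.5 dB SPL

Inverse-square spreading gives ΔL = −20·log₁₀(d₂/d₁).
ΔL = −20·log₁₀(10.1/2.1) = -13.64 dB, so L₂ = 102.1 + (-13.64) = 88.5 dB SPL.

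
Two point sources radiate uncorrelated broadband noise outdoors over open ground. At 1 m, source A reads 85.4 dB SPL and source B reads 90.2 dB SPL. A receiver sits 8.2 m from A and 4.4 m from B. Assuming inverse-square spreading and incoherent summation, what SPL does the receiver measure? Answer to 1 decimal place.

77.7 dB SPL

At the listener: L_A = 85.4 − 20·log₁₀(8.2) = 67.12 dB; L_B = 90.2 − 20·log₁₀(4.4) = 77.33 dB.
Combined: 10·log₁₀(10^(67.12/10)+10^(77.33/10)) = 77.7 dB SPL.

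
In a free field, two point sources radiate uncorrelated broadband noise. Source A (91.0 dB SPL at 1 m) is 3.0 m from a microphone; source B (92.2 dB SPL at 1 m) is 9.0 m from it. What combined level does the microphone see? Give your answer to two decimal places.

At the listener: L_A = 91.0 − 20·log₁₀(3.0) = 81.458 dB; L_B = 92.2 − 20·log₁₀(9.0) = 73.115 dB.
Combined: 10·log₁₀(10^(81.458/10)+10^(73.115/10)) = 82.05 dB SPL.

82.05 dB SPL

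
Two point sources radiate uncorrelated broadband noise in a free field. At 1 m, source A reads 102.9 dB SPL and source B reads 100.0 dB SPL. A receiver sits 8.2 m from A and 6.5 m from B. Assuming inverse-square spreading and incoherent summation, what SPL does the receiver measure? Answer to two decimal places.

At the listener: L_A = 102.9 − 20·log₁₀(8.2) = 84.624 dB; L_B = 100.0 − 20·log₁₀(6.5) = 83.742 dB.
Combined: 10·log₁₀(10^(84.624/10)+10^(83.742/10)) = 87.22 dB SPL.

87.22 dB SPL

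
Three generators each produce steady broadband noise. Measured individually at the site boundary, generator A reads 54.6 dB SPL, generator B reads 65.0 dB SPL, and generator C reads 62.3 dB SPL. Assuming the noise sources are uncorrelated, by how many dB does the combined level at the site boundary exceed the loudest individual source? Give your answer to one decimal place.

2.1 dB

Add the sources as powers (linear), then convert back to dB:
L_total = 10·log₁₀(10^(54.6/10) + 10^(65.0/10) + 10^(62.3/10)) = 67.12 dB SPL.
Excess over the loudest (65.0 dB): 67.12 − 65.0 = 2.1 dB.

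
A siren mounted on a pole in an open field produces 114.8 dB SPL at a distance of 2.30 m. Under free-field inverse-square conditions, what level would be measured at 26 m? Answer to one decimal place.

93.7 dB SPL

Free-field point source: level drops by 20·log₁₀ of the distance ratio.
ΔL = −20·log₁₀(26/2.30) = -21.06 dB, so L₂ = 114.8 + (-21.06) = 93.7 dB SPL.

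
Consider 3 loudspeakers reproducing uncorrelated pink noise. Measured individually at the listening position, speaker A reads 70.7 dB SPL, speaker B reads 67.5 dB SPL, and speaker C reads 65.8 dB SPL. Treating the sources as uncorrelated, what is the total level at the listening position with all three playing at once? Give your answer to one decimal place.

Uncorrelated sources add in intensity (power), not in dB.
L_total = 10·log₁₀(10^(70.7/10) + 10^(67.5/10) + 10^(65.8/10)) = 10·log₁₀(21170000) = 73.3 dB SPL.

73.3 dB SPL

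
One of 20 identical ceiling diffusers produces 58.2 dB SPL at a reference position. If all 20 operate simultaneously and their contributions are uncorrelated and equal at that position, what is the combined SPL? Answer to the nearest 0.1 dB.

71.2 dB SPL

20 equal incoherent sources raise the level by 10·log₁₀(20) = 13.01 dB.
L_total = 58.2 + 13.01 = 71.2 dB SPL.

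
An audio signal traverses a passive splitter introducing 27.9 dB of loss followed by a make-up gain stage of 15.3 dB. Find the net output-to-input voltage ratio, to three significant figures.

Net gain = (−27.9) + 15.3 = -12.6 dB.
Voltage ratio = 10^(-12.6/20) = 0.234.

0.234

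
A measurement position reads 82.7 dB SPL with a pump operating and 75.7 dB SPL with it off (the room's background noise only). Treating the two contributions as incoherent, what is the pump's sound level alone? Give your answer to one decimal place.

Background correction is a power subtraction:
L_src = 10·log₁₀(10^(82.7/10) − 10^(75.7/10)) = 10·log₁₀(149100000) = 81.7 dB SPL.

81.7 dB SPL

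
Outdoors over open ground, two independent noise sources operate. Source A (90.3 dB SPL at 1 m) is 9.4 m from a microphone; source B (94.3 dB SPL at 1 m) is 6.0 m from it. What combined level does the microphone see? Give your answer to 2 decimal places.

79.39 dB SPL

At the listener: L_A = 90.3 − 20·log₁₀(9.4) = 70.837 dB; L_B = 94.3 − 20·log₁₀(6.0) = 78.737 dB.
Combined: 10·log₁₀(10^(70.837/10)+10^(78.737/10)) = 79.39 dB SPL.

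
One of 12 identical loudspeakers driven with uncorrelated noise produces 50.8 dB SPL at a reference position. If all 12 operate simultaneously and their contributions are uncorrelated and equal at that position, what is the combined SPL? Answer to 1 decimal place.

61.6 dB SPL

12 equal incoherent sources raise the level by 10·log₁₀(12) = 10.79 dB.
L_total = 50.8 + 10.79 = 61.6 dB SPL.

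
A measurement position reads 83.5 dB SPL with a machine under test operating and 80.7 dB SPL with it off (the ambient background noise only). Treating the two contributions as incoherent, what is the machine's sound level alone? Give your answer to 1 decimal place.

80.3 dB SPL

Subtract intensities: L_src = 10·log₁₀(10^(L_total/10) − 10^(L_bg/10)).
L_src = 10·log₁₀(10^(83.5/10) − 10^(80.7/10)) = 10·log₁₀(106400000) = 80.3 dB SPL.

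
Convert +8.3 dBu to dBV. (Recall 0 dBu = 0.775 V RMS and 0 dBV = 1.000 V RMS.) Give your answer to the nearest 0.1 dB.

The offset between the scales is 20·log₁₀(0.775/1.000) = −2.214 dB.
So dBV = +8.3 − 2.214 = +6.1 dBV.

+6.1 dBV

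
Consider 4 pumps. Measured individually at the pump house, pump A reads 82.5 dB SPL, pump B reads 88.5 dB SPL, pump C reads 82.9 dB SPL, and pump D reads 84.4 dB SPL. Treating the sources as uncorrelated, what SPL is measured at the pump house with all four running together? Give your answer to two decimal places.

Add the sources as powers (linear), then convert back to dB:
L_total = 10·log₁₀(10^(82.5/10) + 10^(88.5/10) + 10^(82.9/10) + 10^(84.4/10)) = 10·log₁₀(1356000000) = 91.32 dB SPL.

91.32 dB SPL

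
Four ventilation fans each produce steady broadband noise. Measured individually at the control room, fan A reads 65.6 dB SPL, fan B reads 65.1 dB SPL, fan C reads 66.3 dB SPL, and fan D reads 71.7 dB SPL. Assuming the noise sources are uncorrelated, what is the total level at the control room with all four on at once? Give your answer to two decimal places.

Add the sources as powers (linear), then convert back to dB:
L_total = 10·log₁₀(10^(65.6/10) + 10^(65.1/10) + 10^(66.3/10) + 10^(71.7/10)) = 10·log₁₀(25920000) = 74.14 dB SPL.

74.14 dB SPL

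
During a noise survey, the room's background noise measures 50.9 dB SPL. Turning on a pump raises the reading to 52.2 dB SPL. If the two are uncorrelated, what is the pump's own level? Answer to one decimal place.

46.3 dB SPL

Remove the background by subtracting linear intensities:
L_src = 10·log₁₀(10^(52.2/10) − 10^(50.9/10)) = 10·log₁₀(42930) = 46.3 dB SPL.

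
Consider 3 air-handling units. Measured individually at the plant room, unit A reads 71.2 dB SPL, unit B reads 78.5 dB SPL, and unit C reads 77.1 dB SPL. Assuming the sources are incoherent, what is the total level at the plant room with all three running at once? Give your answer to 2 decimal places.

81.31 dB SPL

Incoherent sources sum as intensities:
L_total = 10·log₁₀(10^(71.2/10) + 10^(78.5/10) + 10^(77.1/10)) = 10·log₁₀(135300000) = 81.31 dB SPL.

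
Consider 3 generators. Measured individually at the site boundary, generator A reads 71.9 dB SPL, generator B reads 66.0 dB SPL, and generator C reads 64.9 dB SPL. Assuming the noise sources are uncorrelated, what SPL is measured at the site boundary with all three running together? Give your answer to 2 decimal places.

Incoherent sources sum as intensities:
L_total = 10·log₁₀(10^(71.9/10) + 10^(66.0/10) + 10^(64.9/10)) = 10·log₁₀(22560000) = 73.53 dB SPL.

73.53 dB SPL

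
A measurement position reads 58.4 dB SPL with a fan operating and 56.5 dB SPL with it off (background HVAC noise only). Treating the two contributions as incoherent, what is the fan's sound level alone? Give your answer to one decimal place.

Remove the background by subtracting linear intensities:
L_src = 10·log₁₀(10^(58.4/10) − 10^(56.5/10)) = 10·log₁₀(245100) = 53.9 dB SPL.

53.9 dB SPL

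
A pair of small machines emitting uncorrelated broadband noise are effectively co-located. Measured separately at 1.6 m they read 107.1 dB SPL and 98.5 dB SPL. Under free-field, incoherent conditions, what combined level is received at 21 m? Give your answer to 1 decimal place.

85.3 dB SPL

Combined at 1.6 m: 10·log₁₀(10^(107.1/10)+10^(98.5/10)) = 107.66 dB SPL.
Then apply −20·log₁₀(21/1.6) = -22.36 dB → 85.3 dB SPL.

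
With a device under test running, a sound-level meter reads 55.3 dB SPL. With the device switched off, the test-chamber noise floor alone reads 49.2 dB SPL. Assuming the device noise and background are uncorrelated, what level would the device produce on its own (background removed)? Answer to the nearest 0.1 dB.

Background correction is a power subtraction:
L_src = 10·log₁₀(10^(55.3/10) − 10^(49.2/10)) = 10·log₁₀(255700) = 54.1 dB SPL.

54.1 dB SPL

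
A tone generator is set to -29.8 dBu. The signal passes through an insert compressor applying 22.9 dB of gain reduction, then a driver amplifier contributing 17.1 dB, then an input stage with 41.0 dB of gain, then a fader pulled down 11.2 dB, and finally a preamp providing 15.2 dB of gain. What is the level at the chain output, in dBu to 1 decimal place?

Gain stages sum in dB:
-29.8 − 22.9 + 17.1 + 41.0 − 11.2 + 15.2 = +9.4 dBu.

+9.4 dBu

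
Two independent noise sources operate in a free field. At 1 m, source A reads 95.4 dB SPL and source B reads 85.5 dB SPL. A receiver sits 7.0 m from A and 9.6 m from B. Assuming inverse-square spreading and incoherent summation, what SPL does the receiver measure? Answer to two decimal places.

78.73 dB SPL

At the listener: L_A = 95.4 − 20·log₁₀(7.0) = 78.498 dB; L_B = 85.5 − 20·log₁₀(9.6) = 65.855 dB.
Combined: 10·log₁₀(10^(78.498/10)+10^(65.855/10)) = 78.73 dB SPL.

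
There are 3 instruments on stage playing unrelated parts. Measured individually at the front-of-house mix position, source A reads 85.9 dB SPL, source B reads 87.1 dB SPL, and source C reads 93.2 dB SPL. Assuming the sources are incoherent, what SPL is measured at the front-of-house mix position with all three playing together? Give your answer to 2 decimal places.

Incoherent sources sum as intensities:
L_total = 10·log₁₀(10^(85.9/10) + 10^(87.1/10) + 10^(93.2/10)) = 10·log₁₀(2991000000) = 94.76 dB SPL.

94.76 dB SPL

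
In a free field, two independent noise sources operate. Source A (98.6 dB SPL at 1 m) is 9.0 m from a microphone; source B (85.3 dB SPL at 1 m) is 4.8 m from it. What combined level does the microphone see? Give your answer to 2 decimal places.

80.18 dB SPL

At the listener: L_A = 98.6 − 20·log₁₀(9.0) = 79.515 dB; L_B = 85.3 − 20·log₁₀(4.8) = 71.675 dB.
Combined: 10·log₁₀(10^(79.515/10)+10^(71.675/10)) = 80.18 dB SPL.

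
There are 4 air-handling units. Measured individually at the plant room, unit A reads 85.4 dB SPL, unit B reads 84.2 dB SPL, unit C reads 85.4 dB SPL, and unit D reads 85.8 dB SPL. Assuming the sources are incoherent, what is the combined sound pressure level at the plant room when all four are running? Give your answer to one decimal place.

Incoherent sources sum as intensities:
L_total = 10·log₁₀(10^(85.4/10) + 10^(84.2/10) + 10^(85.4/10) + 10^(85.8/10)) = 10·log₁₀(1337000000) = 91.3 dB SPL.

91.3 dB SPL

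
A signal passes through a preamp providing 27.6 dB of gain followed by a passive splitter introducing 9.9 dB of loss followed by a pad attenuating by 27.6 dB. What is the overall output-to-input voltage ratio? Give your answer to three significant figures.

0.320

Net gain = 27.6 + (−9.9) + (−27.6) = -9.9 dB.
Voltage ratio = 10^(-9.9/20) = 0.320.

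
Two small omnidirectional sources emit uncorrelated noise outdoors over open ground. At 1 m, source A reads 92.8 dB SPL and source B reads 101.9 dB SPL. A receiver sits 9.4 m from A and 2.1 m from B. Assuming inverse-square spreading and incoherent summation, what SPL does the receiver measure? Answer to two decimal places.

95.48 dB SPL

At the listener: L_A = 92.8 − 20·log₁₀(9.4) = 73.337 dB; L_B = 101.9 − 20·log₁₀(2.1) = 95.456 dB.
Combined: 10·log₁₀(10^(73.337/10)+10^(95.456/10)) = 95.48 dB SPL.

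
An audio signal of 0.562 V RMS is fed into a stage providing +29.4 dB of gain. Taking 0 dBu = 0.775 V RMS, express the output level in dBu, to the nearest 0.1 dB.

Input level: 20·log₁₀(0.562/0.775) = -2.79 dBu.
Output: -2.79 + 29.4 = +26.6 dBu.

+26.6 dBu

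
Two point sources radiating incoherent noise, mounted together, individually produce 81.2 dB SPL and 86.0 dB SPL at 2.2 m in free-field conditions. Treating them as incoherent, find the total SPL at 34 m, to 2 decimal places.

Combined at 2.2 m: 10·log₁₀(10^(81.2/10)+10^(86.0/10)) = 87.242 dB SPL.
Then apply −20·log₁₀(34/2.2) = -23.781 dB → 63.46 dB SPL.

63.46 dB SPL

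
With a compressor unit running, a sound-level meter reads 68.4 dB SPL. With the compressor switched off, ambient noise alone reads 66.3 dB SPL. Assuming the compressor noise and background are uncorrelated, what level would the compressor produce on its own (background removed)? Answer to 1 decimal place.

64.2 dB SPL

Background correction is a power subtraction:
L_src = 10·log₁₀(10^(68.4/10) − 10^(66.3/10)) = 10·log₁₀(2653000) = 64.2 dB SPL.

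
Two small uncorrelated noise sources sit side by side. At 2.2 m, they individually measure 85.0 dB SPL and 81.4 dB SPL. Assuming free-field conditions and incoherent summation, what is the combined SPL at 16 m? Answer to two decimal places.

69.34 dB SPL

Combined at 2.2 m: 10·log₁₀(10^(85.0/10)+10^(81.4/10)) = 86.573 dB SPL.
Then apply −20·log₁₀(16/2.2) = -17.234 dB → 69.34 dB SPL.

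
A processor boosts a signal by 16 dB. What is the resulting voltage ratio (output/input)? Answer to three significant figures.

6.31

Voltage ratio = 10^(dB/20).
10^(16/20) = 10^(0.8000) = 6.31.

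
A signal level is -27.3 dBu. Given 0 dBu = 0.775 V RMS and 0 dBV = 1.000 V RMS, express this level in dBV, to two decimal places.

-29.51 dBV

The offset between the scales is 20·log₁₀(0.775/1.000) = −2.214 dB.
So dBV = -27.3 − 2.214 = -29.51 dBV.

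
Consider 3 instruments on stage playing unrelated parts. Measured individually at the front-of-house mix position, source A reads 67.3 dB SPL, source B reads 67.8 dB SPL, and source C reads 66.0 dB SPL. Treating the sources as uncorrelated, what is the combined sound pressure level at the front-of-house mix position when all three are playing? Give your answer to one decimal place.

71.9 dB SPL

Uncorrelated sources add in intensity (power), not in dB.
L_total = 10·log₁₀(10^(67.3/10) + 10^(67.8/10) + 10^(66.0/10)) = 10·log₁₀(15380000) = 71.9 dB SPL.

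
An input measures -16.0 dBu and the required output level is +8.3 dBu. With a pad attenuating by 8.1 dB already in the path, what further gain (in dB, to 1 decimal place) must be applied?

32.4 dB

The required make-up gain is the shortfall in the dB sum.
G = +8.3 − (-16.0) + 8.1 = 32.4 dB.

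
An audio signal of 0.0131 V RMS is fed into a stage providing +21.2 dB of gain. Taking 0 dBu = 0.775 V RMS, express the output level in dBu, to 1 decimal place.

Input level: 20·log₁₀(0.0131/0.775) = -35.44 dBu.
Output: -35.44 + 21.2 = -14.2 dBu.

-14.2 dBu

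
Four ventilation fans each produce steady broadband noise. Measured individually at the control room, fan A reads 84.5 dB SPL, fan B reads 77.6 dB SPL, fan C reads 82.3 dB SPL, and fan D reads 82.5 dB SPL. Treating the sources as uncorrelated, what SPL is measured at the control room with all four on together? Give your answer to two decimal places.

Uncorrelated sources add in intensity (power), not in dB.
L_total = 10·log₁₀(10^(84.5/10) + 10^(77.6/10) + 10^(82.3/10) + 10^(82.5/10)) = 10·log₁₀(687000000) = 88.37 dB SPL.

88.37 dB SPL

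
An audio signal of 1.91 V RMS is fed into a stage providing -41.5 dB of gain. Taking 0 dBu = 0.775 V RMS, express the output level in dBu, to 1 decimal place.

Input level: 20·log₁₀(1.91/0.775) = 7.83 dBu.
Output: 7.83 − 41.5 = -33.7 dBu.

-33.7 dBu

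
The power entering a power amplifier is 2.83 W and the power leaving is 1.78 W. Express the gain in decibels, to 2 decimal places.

For a power ratio, dB = 10·log₁₀(P₂/P₁).
10·log₁₀(1.78/2.83) = 10·log₁₀(0.6290) = -2.01 dB.

-2.01 dB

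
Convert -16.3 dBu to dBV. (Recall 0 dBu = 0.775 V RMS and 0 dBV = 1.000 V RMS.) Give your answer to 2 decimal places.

The offset between the scales is 20·log₁₀(0.775/1.000) = −2.214 dB.
So dBV = -16.3 − 2.214 = -18.51 dBV.

-18.51 dBV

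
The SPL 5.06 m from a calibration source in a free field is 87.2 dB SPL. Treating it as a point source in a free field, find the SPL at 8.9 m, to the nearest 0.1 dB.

82.3 dB SPL

Free-field point source: level drops by 20·log₁₀ of the distance ratio.
ΔL = −20·log₁₀(8.9/5.06) = -4.90 dB, so L₂ = 87.2 + (-4.90) = 82.3 dB SPL.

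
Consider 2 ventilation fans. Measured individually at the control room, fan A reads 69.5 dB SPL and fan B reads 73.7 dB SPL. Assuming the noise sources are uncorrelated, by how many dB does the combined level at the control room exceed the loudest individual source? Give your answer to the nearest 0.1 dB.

Uncorrelated sources add in intensity (power), not in dB.
L_total = 10·log₁₀(10^(69.5/10) + 10^(73.7/10)) = 75.10 dB SPL.
Excess over the loudest (73.7 dB): 75.10 − 73.7 = 1.4 dB.

1.4 dB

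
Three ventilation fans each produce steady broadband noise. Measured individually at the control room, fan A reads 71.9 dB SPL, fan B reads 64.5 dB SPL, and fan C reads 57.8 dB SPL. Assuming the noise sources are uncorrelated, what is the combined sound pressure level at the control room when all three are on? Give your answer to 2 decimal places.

72.77 dB SPL

Incoherent sources sum as intensities:
L_total = 10·log₁₀(10^(71.9/10) + 10^(64.5/10) + 10^(57.8/10)) = 10·log₁₀(18910000) = 72.77 dB SPL.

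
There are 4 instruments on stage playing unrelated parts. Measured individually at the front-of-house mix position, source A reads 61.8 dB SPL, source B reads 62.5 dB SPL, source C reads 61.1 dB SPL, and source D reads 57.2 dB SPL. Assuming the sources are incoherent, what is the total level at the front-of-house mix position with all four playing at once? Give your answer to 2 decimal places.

Uncorrelated sources add in intensity (power), not in dB.
L_total = 10·log₁₀(10^(61.8/10) + 10^(62.5/10) + 10^(61.1/10) + 10^(57.2/10)) = 10·log₁₀(5105000) = 67.08 dB SPL.

67.08 dB SPL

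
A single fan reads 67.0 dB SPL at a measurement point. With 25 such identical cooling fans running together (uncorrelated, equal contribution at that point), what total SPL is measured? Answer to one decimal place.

81.0 dB SPL

25 equal incoherent sources raise the level by 10·log₁₀(25) = 13.98 dB.
L_total = 67.0 + 13.98 = 81.0 dB SPL.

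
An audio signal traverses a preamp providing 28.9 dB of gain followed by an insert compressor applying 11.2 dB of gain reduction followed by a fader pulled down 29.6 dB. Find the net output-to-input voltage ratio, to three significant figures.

Net gain = 28.9 + (−11.2) + (−29.6) = -11.9 dB.
Voltage ratio = 10^(-11.9/20) = 0.254.

0.254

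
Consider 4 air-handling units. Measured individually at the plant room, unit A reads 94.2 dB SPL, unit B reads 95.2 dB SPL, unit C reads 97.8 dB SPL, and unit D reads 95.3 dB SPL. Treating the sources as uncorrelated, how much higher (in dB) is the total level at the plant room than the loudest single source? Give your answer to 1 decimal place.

4.1 dB

Uncorrelated sources add in intensity (power), not in dB.
L_total = 10·log₁₀(10^(94.2/10) + 10^(95.2/10) + 10^(97.8/10) + 10^(95.3/10)) = 101.86 dB SPL.
Excess over the loudest (97.8 dB): 101.86 − 97.8 = 4.1 dB.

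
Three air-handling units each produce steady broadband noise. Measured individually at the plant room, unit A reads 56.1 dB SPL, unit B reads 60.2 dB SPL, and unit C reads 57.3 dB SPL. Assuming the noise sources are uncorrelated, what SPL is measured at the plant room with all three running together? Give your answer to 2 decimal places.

Incoherent sources sum as intensities:
L_total = 10·log₁₀(10^(56.1/10) + 10^(60.2/10) + 10^(57.3/10)) = 10·log₁₀(1992000) = 62.99 dB SPL.

62.99 dB SPL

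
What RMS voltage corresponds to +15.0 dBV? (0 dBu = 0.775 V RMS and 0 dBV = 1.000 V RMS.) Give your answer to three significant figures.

V = 1.000 V × 10^(+15.0/20).
= 1.000 × 5.623 = 5.62 V.

5.62 V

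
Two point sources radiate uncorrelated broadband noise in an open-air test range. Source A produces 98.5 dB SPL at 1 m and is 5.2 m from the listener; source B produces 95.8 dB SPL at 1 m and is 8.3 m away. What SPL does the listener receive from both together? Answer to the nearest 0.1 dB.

At the listener: L_A = 98.5 − 20·log₁₀(5.2) = 84.18 dB; L_B = 95.8 − 20·log₁₀(8.3) = 77.42 dB.
Combined: 10·log₁₀(10^(84.18/10)+10^(77.42/10)) = 85.0 dB SPL.

85.0 dB SPL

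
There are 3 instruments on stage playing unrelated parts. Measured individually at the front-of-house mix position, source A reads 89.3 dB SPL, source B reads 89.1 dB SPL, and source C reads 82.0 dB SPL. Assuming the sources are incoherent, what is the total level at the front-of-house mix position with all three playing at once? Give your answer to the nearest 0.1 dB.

Incoherent sources sum as intensities:
L_total = 10·log₁₀(10^(89.3/10) + 10^(89.1/10) + 10^(82.0/10)) = 10·log₁₀(1822000000) = 92.6 dB SPL.

92.6 dB SPL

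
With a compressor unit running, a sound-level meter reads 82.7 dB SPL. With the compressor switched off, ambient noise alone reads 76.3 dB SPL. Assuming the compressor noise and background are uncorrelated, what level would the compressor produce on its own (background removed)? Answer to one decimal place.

Subtract intensities: L_src = 10·log₁₀(10^(L_total/10) − 10^(L_bg/10)).
L_src = 10·log₁₀(10^(82.7/10) − 10^(76.3/10)) = 10·log₁₀(143600000) = 81.6 dB SPL.

81.6 dB SPL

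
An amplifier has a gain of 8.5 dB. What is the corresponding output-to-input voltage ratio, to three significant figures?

Voltage ratio = 10^(dB/20).
10^(8.5/20) = 10^(0.4250) = 2.66.

2.66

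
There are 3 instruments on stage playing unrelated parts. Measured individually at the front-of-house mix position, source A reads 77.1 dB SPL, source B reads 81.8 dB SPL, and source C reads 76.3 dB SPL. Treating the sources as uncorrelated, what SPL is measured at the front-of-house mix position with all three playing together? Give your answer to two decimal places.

Add the sources as powers (linear), then convert back to dB:
L_total = 10·log₁₀(10^(77.1/10) + 10^(81.8/10) + 10^(76.3/10)) = 10·log₁₀(245300000) = 83.90 dB SPL.

83.90 dB SPL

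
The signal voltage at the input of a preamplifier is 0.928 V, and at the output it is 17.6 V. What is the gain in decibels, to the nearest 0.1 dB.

25.6 dB

Voltage ratio → dB uses the 20·log₁₀ form:
20·log₁₀(17.6/0.928) = 20·log₁₀(18.97) = 25.6 dB.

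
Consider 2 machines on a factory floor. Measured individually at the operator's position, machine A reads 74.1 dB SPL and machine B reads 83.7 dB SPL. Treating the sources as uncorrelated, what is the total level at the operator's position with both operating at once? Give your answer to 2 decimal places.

Incoherent sources sum as intensities:
L_total = 10·log₁₀(10^(74.1/10) + 10^(83.7/10)) = 10·log₁₀(260100000) = 84.15 dB SPL.

84.15 dB SPL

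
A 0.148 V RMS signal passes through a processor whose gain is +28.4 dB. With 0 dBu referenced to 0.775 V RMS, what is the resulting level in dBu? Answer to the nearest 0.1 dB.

Input level: 20·log₁₀(0.148/0.775) = -14.38 dBu.
Output: -14.38 + 28.4 = +14.0 dBu.

+14.0 dBu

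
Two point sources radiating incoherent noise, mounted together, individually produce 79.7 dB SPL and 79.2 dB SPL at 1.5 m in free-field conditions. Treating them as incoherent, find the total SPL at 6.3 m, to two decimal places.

70.00 dB SPL

Combined at 1.5 m: 10·log₁₀(10^(79.7/10)+10^(79.2/10)) = 82.467 dB SPL.
Then apply −20·log₁₀(6.3/1.5) = -12.465 dB → 70.00 dB SPL.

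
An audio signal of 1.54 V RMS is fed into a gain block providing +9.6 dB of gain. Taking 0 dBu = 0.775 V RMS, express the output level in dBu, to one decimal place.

Input level: 20·log₁₀(1.54/0.775) = 5.96 dBu.
Output: 5.96 + 9.6 = +15.6 dBu.

+15.6 dBu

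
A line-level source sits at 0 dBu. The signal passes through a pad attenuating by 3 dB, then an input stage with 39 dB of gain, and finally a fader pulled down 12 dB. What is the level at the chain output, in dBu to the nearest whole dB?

+24 dBu

Gain stages sum in dB:
0 − 3 + 39 − 12 = +24 dBu.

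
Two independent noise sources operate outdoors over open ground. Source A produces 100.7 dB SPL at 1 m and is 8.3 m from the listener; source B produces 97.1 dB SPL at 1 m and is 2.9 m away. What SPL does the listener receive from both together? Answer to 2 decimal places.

At the listener: L_A = 100.7 − 20·log₁₀(8.3) = 82.318 dB; L_B = 97.1 − 20·log₁₀(2.9) = 87.852 dB.
Combined: 10·log₁₀(10^(82.318/10)+10^(87.852/10)) = 88.92 dB SPL.

88.92 dB SPL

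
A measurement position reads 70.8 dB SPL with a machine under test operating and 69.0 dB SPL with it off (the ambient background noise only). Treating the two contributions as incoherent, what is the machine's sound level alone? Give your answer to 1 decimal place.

Remove the background by subtracting linear intensities:
L_src = 10·log₁₀(10^(70.8/10) − 10^(69.0/10)) = 10·log₁₀(4079000) = 66.1 dB SPL.

66.1 dB SPL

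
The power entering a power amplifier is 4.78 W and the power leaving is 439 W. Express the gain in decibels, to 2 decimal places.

19.63 dB

For a power ratio, dB = 10·log₁₀(P₂/P₁).
10·log₁₀(439/4.78) = 10·log₁₀(91.84) = 19.63 dB.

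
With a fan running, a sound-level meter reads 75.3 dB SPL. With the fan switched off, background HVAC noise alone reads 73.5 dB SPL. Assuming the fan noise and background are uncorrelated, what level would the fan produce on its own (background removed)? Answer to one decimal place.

Remove the background by subtracting linear intensities:
L_src = 10·log₁₀(10^(75.3/10) − 10^(73.5/10)) = 10·log₁₀(11500000) = 70.6 dB SPL.

70.6 dB SPL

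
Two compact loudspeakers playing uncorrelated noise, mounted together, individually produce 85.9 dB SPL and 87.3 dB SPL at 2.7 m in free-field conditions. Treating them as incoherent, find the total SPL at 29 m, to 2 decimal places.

69.05 dB SPL

Combined at 2.7 m: 10·log₁₀(10^(85.9/10)+10^(87.3/10)) = 89.666 dB SPL.
Then apply −20·log₁₀(29/2.7) = -20.621 dB → 69.05 dB SPL.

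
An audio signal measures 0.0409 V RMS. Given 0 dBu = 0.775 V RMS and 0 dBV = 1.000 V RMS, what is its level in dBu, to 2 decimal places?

-25.55 dBu

dBu = 20·log₁₀(V / 0.775 V).
20·log₁₀(0.0409/0.775) = -25.55 dBu.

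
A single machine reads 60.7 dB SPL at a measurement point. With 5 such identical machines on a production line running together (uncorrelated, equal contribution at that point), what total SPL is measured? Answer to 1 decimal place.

67.7 dB SPL

5 equal incoherent sources raise the level by 10·log₁₀(5) = 6.99 dB.
L_total = 60.7 + 6.99 = 67.7 dB SPL.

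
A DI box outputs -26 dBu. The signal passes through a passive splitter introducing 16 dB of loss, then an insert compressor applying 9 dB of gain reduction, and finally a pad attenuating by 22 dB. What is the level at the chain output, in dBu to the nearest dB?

-73 dBu

Cascaded gains and losses add directly in dB.
-26 − 16 − 9 − 22 = -73 dBu.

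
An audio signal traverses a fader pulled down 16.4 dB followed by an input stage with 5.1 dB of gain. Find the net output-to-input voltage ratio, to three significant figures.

0.272

Net gain = (−16.4) + 5.1 = -11.3 dB.
Voltage ratio = 10^(-11.3/20) = 0.272.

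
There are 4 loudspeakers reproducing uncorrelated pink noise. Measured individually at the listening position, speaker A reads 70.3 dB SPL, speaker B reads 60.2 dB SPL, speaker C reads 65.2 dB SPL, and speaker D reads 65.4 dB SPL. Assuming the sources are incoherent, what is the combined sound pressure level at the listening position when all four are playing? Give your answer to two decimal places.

72.68 dB SPL

Uncorrelated sources add in intensity (power), not in dB.
L_total = 10·log₁₀(10^(70.3/10) + 10^(60.2/10) + 10^(65.2/10) + 10^(65.4/10)) = 10·log₁₀(18540000) = 72.68 dB SPL.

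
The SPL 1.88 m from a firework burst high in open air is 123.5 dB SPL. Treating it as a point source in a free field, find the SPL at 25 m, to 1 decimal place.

Inverse-square spreading gives ΔL = −20·log₁₀(d₂/d₁).
ΔL = −20·log₁₀(25/1.88) = -22.48 dB, so L₂ = 123.5 + (-22.48) = 101.0 dB SPL.

101.0 dB SPL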